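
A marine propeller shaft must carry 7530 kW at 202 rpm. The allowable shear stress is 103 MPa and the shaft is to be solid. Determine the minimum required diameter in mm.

260 mm

ω = 2π·202/60 = 21.15 rad/s, so T = P/ω = 7530×10³ / 21.15 = 356000 N·m.
For a solid shaft τ_max = 16T/(πd³), so d = (16T/(π τ_allow))^(1/3) = (16·356000/(π·1.03×10^8))^(1/3) = 0.2601 m.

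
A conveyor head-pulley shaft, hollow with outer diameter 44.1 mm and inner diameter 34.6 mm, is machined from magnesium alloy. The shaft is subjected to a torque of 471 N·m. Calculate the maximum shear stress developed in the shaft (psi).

6530 psi

J = π(d_o⁴ − d_i⁴)/32 = π(0.0441⁴ − 0.0346⁴)/32 = 2.306×10^-7 m⁴.
τ_max = T·r/J = 471.0 × 0.0221 / 2.306×10^-7 = 4.503×10^7 Pa.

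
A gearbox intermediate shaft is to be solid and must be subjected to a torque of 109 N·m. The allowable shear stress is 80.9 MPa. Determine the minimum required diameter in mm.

19.0 mm

For a solid shaft τ_max = 16T/(πd³), so d = (16T/(π τ_allow))^(1/3) = (16·109.0/(π·8.09×10^7))^(1/3) = 0.01900 m.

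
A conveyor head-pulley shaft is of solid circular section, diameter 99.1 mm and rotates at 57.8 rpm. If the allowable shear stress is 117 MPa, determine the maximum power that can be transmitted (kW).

135 kW

J = πd⁴/32 = π(0.0991)⁴/32 = 9.469×10^-6 m⁴.
T_max = τ_allow·J/r = 1.17×10^8 × 9.469×10^-6 / 0.0495 = 22360 N·m.
ω = 2π·57.8/60 = 6.053 rad/s, so P_max = T_max·ω = 1.353×10^5 W.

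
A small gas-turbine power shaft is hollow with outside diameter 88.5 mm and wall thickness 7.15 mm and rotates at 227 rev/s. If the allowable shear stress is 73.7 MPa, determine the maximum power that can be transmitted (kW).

J = π(d_o⁴ − d_i⁴)/32 = π(0.0885⁴ − 0.0742⁴)/32 = 3.047×10^-6 m⁴.
T_max = τ_allow·J/r = 7.37×10^7 × 3.047×10^-6 / 0.0442 = 5074 N·m.
ω = 2π·227 = 1426 rad/s, so P_max = T_max·ω = 7.237×10^6 W.

7240 kW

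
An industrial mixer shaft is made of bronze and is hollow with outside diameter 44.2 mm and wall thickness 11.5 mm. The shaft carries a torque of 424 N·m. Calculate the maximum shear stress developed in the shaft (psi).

3830 psi

J = π(d_o⁴ − d_i⁴)/32 = π(0.0442⁴ − 0.0212⁴)/32 = 3.549×10^-7 m⁴.
τ_max = T·r/J = 424.0 × 0.0221 / 3.549×10^-7 = 2.640×10^7 Pa.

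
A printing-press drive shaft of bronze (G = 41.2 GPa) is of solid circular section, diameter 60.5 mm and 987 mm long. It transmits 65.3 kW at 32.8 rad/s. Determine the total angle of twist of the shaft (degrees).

ω = 32.8 rad/s, so T = P/ω = 65.3×10³ / 32.80 = 1991 N·m.
J = πd⁴/32 = π(0.0605)⁴/32 = 1.315×10^-6 m⁴.
θ = T·L/(G·J) = 1991 × 0.987 / (41.2×10⁹ × 1.315×10^-6) = 0.03626 rad.

2.08°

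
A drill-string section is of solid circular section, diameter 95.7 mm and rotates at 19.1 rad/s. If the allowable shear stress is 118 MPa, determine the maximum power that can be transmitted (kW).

388 kW

J = πd⁴/32 = π(0.0957)⁴/32 = 8.235×10^-6 m⁴.
T_max = τ_allow·J/r = 1.18×10^8 × 8.235×10^-6 / 0.0479 = 20310 N·m.
ω = 19.1 rad/s, so P_max = T_max·ω = 3.879×10^5 W.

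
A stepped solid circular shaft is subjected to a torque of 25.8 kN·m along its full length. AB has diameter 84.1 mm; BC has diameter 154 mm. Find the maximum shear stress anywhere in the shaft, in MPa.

221 MPa

Under the same torque, τ_max = 16T/(πd³) is largest where d is smallest — segment AB (d = 84.1 mm).
τ_max = 16·25800/(π·(0.0841)³) = 2.209×10^8 Pa.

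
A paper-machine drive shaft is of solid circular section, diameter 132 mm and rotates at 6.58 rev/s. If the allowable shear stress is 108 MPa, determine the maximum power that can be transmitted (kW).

2020 kW

J = πd⁴/32 = π(0.132)⁴/32 = 2.981×10^-5 m⁴.
T_max = τ_allow·J/r = 1.08×10^8 × 2.981×10^-5 / 0.0660 = 48770 N·m.
ω = 2π·6.58 = 41.34 rad/s, so P_max = T_max·ω = 2.016×10^6 W.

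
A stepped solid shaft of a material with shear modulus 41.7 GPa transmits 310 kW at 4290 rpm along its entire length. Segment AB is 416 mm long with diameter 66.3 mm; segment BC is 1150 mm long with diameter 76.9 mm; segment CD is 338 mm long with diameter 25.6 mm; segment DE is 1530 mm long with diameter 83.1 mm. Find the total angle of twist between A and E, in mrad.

ω = 2π·4290/60 = 449.2 rad/s, so T = P/ω = 310×10³ / 449.2 = 690.0 N·m.
J_AB = π(0.0663)⁴/32 = 1.90×10^-6 m⁴; J_BC = π(0.0769)⁴/32 = 3.43×10^-6 m⁴; J_CD = π(0.0256)⁴/32 = 4.22×10^-8 m⁴; J_DE = π(0.0831)⁴/32 = 4.68×10^-6 m⁴.
θ = (T/G)·Σ L_i/J_i = (690.0/41.7×10⁹)·(0.416/1.90×10^-6 + 1.15/3.43×10^-6 + 0.338/4.22×10^-8 + 1.53/4.68×10^-6) = 0.1472 rad.

147 mrad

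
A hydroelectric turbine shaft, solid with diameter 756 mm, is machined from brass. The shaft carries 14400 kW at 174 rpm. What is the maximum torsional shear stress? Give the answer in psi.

1350 psi

ω = 2π·174/60 = 18.22 rad/s, so T = P/ω = 14400×10³ / 18.22 = 790300 N·m.
J = πd⁴/32 = π(0.756)⁴/32 = 0.03207 m⁴.
τ_max = T·r/J = 790300 × 0.378 / 0.03207 = 9.315×10^6 Pa.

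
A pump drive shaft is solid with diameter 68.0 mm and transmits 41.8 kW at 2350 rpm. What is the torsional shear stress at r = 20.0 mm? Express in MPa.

ω = 2π·2350/60 = 246.1 rad/s, so T = P/ω = 41.8×10³ / 246.1 = 169.9 N·m.
J = πd⁴/32 = π(0.0680)⁴/32 = 2.099×10^-6 m⁴.
Shear stress varies linearly with radius: τ = T·r/J = 169.9 × 0.0200 / 2.099×10^-6 = 1.618×10^6 Pa.

1.62 MPa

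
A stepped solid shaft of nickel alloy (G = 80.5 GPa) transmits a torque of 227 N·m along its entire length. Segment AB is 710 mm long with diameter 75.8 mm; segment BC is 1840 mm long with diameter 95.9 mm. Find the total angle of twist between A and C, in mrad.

J_AB = π(0.0758)⁴/32 = 3.24×10^-6 m⁴; J_BC = π(0.0959)⁴/32 = 8.30×10^-6 m⁴.
θ = (T/G)·Σ L_i/J_i = (227.0/80.5×10⁹)·(0.710/3.24×10^-6 + 1.84/8.30×10^-6) = 1.243×10^-3 rad.

1.24 mrad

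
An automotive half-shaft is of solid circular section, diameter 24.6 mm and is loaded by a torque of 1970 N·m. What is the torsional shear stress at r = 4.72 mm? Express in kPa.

259000 kPa

J = πd⁴/32 = π(0.0246)⁴/32 = 3.595×10^-8 m⁴.
Shear stress varies linearly with radius: τ = T·r/J = 1970 × 0.00472 / 3.595×10^-8 = 2.586×10^8 Pa.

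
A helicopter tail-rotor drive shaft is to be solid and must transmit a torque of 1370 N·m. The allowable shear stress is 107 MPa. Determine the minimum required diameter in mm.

For a solid shaft τ_max = 16T/(πd³), so d = (16T/(π τ_allow))^(1/3) = (16·1370/(π·1.07×10^8))^(1/3) = 0.04025 m.

40.3 mm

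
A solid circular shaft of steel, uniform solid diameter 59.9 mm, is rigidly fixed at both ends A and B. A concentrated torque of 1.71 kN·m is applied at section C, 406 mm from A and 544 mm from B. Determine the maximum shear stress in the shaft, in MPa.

With uniform GJ and both ends fixed, compatibility θ_AC = θ_CB gives T_A·a = T_B·b, together with T_A + T_B = T₀.
T_A = T₀·b/(a+b) = 1710·544/950.0 = 979.2 N·m; T_B = 730.8 N·m.
τ in each portion: τ_AC = 2.32×10^7 Pa, τ_CB = 1.73×10^7 Pa; maximum is in AC.
τ_max = T_AC·r/J = 979.2·0.0300/1.26×10^-6 = 2.320×10^7 Pa.

23.2 MPa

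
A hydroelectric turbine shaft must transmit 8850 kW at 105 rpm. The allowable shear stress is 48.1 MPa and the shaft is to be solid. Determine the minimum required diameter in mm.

440 mm

ω = 2π·105/60 = 11.00 rad/s, so T = P/ω = 8850×10³ / 11.00 = 804900 N·m.
For a solid shaft τ_max = 16T/(πd³), so d = (16T/(π τ_allow))^(1/3) = (16·804900/(π·4.81×10^7))^(1/3) = 0.4401 m.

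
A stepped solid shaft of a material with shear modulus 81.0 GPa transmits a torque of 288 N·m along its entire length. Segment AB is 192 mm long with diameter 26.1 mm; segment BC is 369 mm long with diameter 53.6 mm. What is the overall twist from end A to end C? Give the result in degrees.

J_AB = π(0.0261)⁴/32 = 4.56×10^-8 m⁴; J_BC = π(0.0536)⁴/32 = 8.10×10^-7 m⁴.
θ = (T/G)·Σ L_i/J_i = (288.0/81.0×10⁹)·(0.192/4.56×10^-8 + 0.369/8.10×10^-7) = 0.01660 rad.

0.951°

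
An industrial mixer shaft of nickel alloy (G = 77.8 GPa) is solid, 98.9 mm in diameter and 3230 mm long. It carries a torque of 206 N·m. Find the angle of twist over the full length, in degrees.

0.0522°

J = πd⁴/32 = π(0.0989)⁴/32 = 9.393×10^-6 m⁴.
θ = T·L/(G·J) = 206.0 × 3.23 / (77.8×10⁹ × 9.393×10^-6) = 9.106×10^-4 rad.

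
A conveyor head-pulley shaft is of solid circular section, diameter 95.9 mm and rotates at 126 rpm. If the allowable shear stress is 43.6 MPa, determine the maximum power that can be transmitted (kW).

99.6 kW

J = πd⁴/32 = π(0.0959)⁴/32 = 8.304×10^-6 m⁴.
T_max = τ_allow·J/r = 4.36×10^7 × 8.304×10^-6 / 0.0479 = 7550 N·m.
ω = 2π·126/60 = 13.19 rad/s, so P_max = T_max·ω = 9.963×10^4 W.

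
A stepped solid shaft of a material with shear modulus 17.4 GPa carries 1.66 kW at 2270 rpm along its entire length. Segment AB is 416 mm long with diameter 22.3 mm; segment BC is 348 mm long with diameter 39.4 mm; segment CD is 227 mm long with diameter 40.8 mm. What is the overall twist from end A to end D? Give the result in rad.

ω = 2π·2270/60 = 237.7 rad/s, so T = P/ω = 1.66×10³ / 237.7 = 6.983 N·m.
J_AB = π(0.0223)⁴/32 = 2.43×10^-8 m⁴; J_BC = π(0.0394)⁴/32 = 2.37×10^-7 m⁴; J_CD = π(0.0408)⁴/32 = 2.72×10^-7 m⁴.
θ = (T/G)·Σ L_i/J_i = (6.983/17.4×10⁹)·(0.416/2.43×10^-8 + 0.348/2.37×10^-7 + 0.227/2.72×10^-7) = 7.802×10^-3 rad.

0.00780 rad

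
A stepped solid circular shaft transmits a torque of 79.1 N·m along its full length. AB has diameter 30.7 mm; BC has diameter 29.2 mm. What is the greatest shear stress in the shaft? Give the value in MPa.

Under the same torque, τ_max = 16T/(πd³) is largest where d is smallest — segment BC (d = 29.2 mm).
τ_max = 16·79.10/(π·(0.0292)³) = 1.618×10^7 Pa.

16.2 MPa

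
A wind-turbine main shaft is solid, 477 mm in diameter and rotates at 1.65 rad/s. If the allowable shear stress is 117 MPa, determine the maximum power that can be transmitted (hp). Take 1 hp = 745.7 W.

J = πd⁴/32 = π(0.477)⁴/32 = 5.082×10^-3 m⁴.
T_max = τ_allow·J/r = 1.17×10^8 × 5.082×10^-3 / 0.238 = 2.493e6 N·m.
ω = 1.65 rad/s, so P_max = T_max·ω = 4.114×10^6 W.

5520 hp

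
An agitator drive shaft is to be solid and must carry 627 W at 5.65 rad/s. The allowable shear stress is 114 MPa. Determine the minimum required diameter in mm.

ω = 5.65 rad/s, so T = P/ω = 627 / 5.650 = 111.0 N·m.
For a solid shaft τ_max = 16T/(πd³), so d = (16T/(π τ_allow))^(1/3) = (16·111.0/(π·1.14×10^8))^(1/3) = 0.01705 m.

17.1 mm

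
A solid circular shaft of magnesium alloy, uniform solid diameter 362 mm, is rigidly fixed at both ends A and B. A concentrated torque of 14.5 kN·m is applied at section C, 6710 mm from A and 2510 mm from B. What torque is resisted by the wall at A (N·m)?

3950 N·m

With uniform GJ and both ends fixed, compatibility θ_AC = θ_CB gives T_A·a = T_B·b, together with T_A + T_B = T₀.
T_A = T₀·b/(a+b) = 14500·2510/9220 = 3947 N·m; T_B = 10550 N·m.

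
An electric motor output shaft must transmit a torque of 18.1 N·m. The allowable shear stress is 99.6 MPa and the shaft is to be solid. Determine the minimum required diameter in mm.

For a solid shaft τ_max = 16T/(πd³), so d = (16T/(π τ_allow))^(1/3) = (16·18.10/(π·9.96×10^7))^(1/3) = 0.009745 m.

9.75 mm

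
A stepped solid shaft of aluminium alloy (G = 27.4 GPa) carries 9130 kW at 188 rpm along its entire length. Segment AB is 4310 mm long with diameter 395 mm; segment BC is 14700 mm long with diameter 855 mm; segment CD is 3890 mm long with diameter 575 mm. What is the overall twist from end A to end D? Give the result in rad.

ω = 2π·188/60 = 19.69 rad/s, so T = P/ω = 9130×10³ / 19.69 = 463800 N·m.
J_AB = π(0.395)⁴/32 = 2.39×10^-3 m⁴; J_BC = π(0.855)⁴/32 = 0.0525 m⁴; J_CD = π(0.575)⁴/32 = 0.0107 m⁴.
θ = (T/G)·Σ L_i/J_i = (463800/27.4×10⁹)·(4.31/2.39×10^-3 + 14.7/0.0525 + 3.89/0.0107) = 0.04140 rad.

0.0414 rad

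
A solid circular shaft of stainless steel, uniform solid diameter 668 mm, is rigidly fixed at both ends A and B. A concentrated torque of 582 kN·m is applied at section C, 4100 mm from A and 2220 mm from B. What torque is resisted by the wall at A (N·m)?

204000 N·m

With uniform GJ and both ends fixed, compatibility θ_AC = θ_CB gives T_A·a = T_B·b, together with T_A + T_B = T₀.
T_A = T₀·b/(a+b) = 582000·2220/6320 = 204400 N·m; T_B = 377600 N·m.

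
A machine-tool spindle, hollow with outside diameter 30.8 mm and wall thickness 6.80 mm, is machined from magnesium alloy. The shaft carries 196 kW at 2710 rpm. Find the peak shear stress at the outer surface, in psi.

ω = 2π·2710/60 = 283.8 rad/s, so T = P/ω = 196×10³ / 283.8 = 690.7 N·m.
J = π(d_o⁴ − d_i⁴)/32 = π(0.0308⁴ − 0.0172⁴)/32 = 7.976×10^-8 m⁴.
τ_max = T·r/J = 690.7 × 0.0154 / 7.976×10^-8 = 1.334×10^8 Pa.

19300 psi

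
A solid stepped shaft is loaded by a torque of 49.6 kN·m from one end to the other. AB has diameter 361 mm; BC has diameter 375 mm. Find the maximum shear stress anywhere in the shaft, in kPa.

5370 kPa

Under the same torque, τ_max = 16T/(πd³) is largest where d is smallest — segment AB (d = 361 mm).
τ_max = 16·49600/(π·(0.361)³) = 5.369×10^6 Pa.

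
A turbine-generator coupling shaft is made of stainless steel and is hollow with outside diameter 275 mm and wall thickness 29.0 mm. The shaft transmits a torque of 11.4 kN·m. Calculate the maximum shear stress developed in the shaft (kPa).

4560 kPa

J = π(d_o⁴ − d_i⁴)/32 = π(0.275⁴ − 0.217⁴)/32 = 3.438×10^-4 m⁴.
τ_max = T·r/J = 11400 × 0.138 / 3.438×10^-4 = 4.560×10^6 Pa.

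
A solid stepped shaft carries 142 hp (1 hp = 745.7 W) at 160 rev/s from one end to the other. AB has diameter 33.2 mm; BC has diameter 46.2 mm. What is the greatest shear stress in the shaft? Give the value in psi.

ω = 2π·160 = 1005 rad/s, so T = P/ω = 142×745.7 / 1005 = 105.3 N·m.
Under the same torque, τ_max = 16T/(πd³) is largest where d is smallest — segment AB (d = 33.2 mm).
τ_max = 16·105.3/(π·(0.0332)³) = 1.466×10^7 Pa.

2130 psi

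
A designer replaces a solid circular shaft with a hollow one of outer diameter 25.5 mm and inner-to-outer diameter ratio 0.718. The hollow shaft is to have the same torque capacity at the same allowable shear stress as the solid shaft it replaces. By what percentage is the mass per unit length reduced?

40.5 %

Equal τ_max and T ⇒ the solid shaft needs d_s³ = d_o³(1−k⁴), so d_s = 25.5·(1−0.718⁴)^(1/3) = 23.00 mm.
Area ratio A_h/A_s = d_o²(1−k²)/d_s² = (1−k²)/(1−k⁴)^(2/3) = 0.5953.
Mass saving = 1 − 0.5953 = 40.5 %.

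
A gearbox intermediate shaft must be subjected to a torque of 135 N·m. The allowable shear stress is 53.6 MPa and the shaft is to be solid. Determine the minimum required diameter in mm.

For a solid shaft τ_max = 16T/(πd³), so d = (16T/(π τ_allow))^(1/3) = (16·135.0/(π·5.36×10^7))^(1/3) = 0.02341 m.

23.4 mm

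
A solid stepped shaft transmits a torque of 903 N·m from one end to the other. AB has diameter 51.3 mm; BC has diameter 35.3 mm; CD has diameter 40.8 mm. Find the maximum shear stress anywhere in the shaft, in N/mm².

Under the same torque, τ_max = 16T/(πd³) is largest where d is smallest — segment BC (d = 35.3 mm).
τ_max = 16·903.0/(π·(0.0353)³) = 1.046×10^8 Pa.

105 N/mm²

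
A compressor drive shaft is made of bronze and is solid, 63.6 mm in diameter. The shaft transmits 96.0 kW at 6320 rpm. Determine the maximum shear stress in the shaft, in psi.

416 psi

ω = 2π·6320/60 = 661.8 rad/s, so T = P/ω = 96.0×10³ / 661.8 = 145.1 N·m.
J = πd⁴/32 = π(0.0636)⁴/32 = 1.606×10^-6 m⁴.
τ_max = T·r/J = 145.1 × 0.0318 / 1.606×10^-6 = 2.872×10^6 Pa.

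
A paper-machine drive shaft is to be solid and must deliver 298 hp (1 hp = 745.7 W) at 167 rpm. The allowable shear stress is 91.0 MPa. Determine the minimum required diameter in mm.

ω = 2π·167/60 = 17.49 rad/s, so T = P/ω = 298×745.7 / 17.49 = 12710 N·m.
For a solid shaft τ_max = 16T/(πd³), so d = (16T/(π τ_allow))^(1/3) = (16·12710/(π·9.10×10^7))^(1/3) = 0.08926 m.

89.3 mm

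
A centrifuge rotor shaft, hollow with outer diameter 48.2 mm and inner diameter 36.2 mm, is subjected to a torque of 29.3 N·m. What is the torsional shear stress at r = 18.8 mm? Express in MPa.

J = π(d_o⁴ − d_i⁴)/32 = π(0.0482⁴ − 0.0362⁴)/32 = 3.613×10^-7 m⁴.
Shear stress varies linearly with radius: τ = T·r/J = 29.30 × 0.0188 / 3.613×10^-7 = 1.525×10^6 Pa.

1.52 MPa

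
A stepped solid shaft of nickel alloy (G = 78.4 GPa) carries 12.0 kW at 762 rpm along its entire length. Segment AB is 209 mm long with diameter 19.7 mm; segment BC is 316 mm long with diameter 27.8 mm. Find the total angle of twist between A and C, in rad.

0.0374 rad

ω = 2π·762/60 = 79.80 rad/s, so T = P/ω = 12.0×10³ / 79.80 = 150.4 N·m.
J_AB = π(0.0197)⁴/32 = 1.48×10^-8 m⁴; J_BC = π(0.0278)⁴/32 = 5.86×10^-8 m⁴.
θ = (T/G)·Σ L_i/J_i = (150.4/78.4×10⁹)·(0.209/1.48×10^-8 + 0.316/5.86×10^-8) = 0.03745 rad.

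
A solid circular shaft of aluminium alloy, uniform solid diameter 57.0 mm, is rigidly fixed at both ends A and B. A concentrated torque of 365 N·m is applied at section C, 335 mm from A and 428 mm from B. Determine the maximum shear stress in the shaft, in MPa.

5.63 MPa

With uniform GJ and both ends fixed, compatibility θ_AC = θ_CB gives T_A·a = T_B·b, together with T_A + T_B = T₀.
T_A = T₀·b/(a+b) = 365.0·428/763.0 = 204.7 N·m; T_B = 160.3 N·m.
τ in each portion: τ_AC = 5.63×10^6 Pa, τ_CB = 4.41×10^6 Pa; maximum is in AC.
τ_max = T_AC·r/J = 204.7·0.0285/1.04×10^-6 = 5.631×10^6 Pa.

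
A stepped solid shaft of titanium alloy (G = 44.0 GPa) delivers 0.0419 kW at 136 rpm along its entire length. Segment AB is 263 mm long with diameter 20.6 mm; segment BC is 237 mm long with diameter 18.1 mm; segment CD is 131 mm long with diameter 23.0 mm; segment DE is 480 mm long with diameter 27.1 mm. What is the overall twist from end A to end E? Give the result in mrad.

3.42 mrad

ω = 2π·136/60 = 14.24 rad/s, so T = P/ω = 0.0419×10³ / 14.24 = 2.942 N·m.
J_AB = π(0.0206)⁴/32 = 1.77×10^-8 m⁴; J_BC = π(0.0181)⁴/32 = 1.05×10^-8 m⁴; J_CD = π(0.0230)⁴/32 = 2.75×10^-8 m⁴; J_DE = π(0.0271)⁴/32 = 5.30×10^-8 m⁴.
θ = (T/G)·Σ L_i/J_i = (2.942/44.0×10⁹)·(0.263/1.77×10^-8 + 0.237/1.05×10^-8 + 0.131/2.75×10^-8 + 0.480/5.30×10^-8) = 3.424×10^-3 rad.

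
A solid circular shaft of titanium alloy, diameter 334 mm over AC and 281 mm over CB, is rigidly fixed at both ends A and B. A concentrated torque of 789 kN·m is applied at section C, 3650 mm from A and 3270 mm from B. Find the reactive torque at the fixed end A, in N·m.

506000 N·m

Compatibility: T_A·a/J_AC = T_B·b/J_CB with T_A + T_B = T₀.
J_AC = 1.22×10^-3 m⁴, J_CB = 6.12×10^-4 m⁴, so T_A = T₀·(J_AC/a)/((J_AC/a)+(J_CB/b)) = 506000 N·m, T_B = 283000 N·m.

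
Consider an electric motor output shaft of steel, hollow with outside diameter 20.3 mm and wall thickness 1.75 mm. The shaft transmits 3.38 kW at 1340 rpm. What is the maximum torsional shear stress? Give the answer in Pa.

ω = 2π·1340/60 = 140.3 rad/s, so T = P/ω = 3.38×10³ / 140.3 = 24.09 N·m.
J = π(d_o⁴ − d_i⁴)/32 = π(0.0203⁴ − 0.0168⁴)/32 = 8.851×10^-9 m⁴.
τ_max = T·r/J = 24.09 × 0.0102 / 8.851×10^-9 = 2.762×10^7 Pa.

2.76e7 Pa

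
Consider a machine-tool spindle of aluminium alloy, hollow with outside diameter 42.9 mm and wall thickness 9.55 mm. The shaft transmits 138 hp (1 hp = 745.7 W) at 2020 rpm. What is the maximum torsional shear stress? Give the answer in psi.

5030 psi

ω = 2π·2020/60 = 211.5 rad/s, so T = P/ω = 138×745.7 / 211.5 = 486.5 N·m.
J = π(d_o⁴ − d_i⁴)/32 = π(0.0429⁴ − 0.0238⁴)/32 = 3.010×10^-7 m⁴.
τ_max = T·r/J = 486.5 × 0.0215 / 3.010×10^-7 = 3.466×10^7 Pa.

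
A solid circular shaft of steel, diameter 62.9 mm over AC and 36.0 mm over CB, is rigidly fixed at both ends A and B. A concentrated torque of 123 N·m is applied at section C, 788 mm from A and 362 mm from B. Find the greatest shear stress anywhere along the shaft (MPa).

Compatibility: T_A·a/J_AC = T_B·b/J_CB with T_A + T_B = T₀.
J_AC = 1.54×10^-6 m⁴, J_CB = 1.65×10^-7 m⁴, so T_A = T₀·(J_AC/a)/((J_AC/a)+(J_CB/b)) = 99.71 N·m, T_B = 23.29 N·m.
τ in each portion: τ_AC = 2.04×10^6 Pa, τ_CB = 2.54×10^6 Pa; maximum is in CB.
τ_max = T_CB·r/J = 23.29·0.0180/1.65×10^-7 = 2.542×10^6 Pa.

2.54 MPa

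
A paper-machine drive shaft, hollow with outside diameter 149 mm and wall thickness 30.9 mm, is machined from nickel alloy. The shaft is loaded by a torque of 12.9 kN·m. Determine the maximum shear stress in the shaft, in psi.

J = π(d_o⁴ − d_i⁴)/32 = π(0.149⁴ − 0.0872⁴)/32 = 4.271×10^-5 m⁴.
τ_max = T·r/J = 12900 × 0.0745 / 4.271×10^-5 = 2.250×10^7 Pa.

3260 psi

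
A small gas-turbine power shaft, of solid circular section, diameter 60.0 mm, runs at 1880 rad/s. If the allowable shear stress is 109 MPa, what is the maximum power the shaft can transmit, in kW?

8690 kW

J = πd⁴/32 = π(0.0600)⁴/32 = 1.272×10^-6 m⁴.
T_max = τ_allow·J/r = 1.09×10^8 × 1.272×10^-6 / 0.0300 = 4623 N·m.
ω = 1880 rad/s, so P_max = T_max·ω = 8.691×10^6 W.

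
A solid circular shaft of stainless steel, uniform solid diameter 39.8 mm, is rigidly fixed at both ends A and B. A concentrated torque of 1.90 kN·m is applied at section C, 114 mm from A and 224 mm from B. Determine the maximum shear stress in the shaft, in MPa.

102 MPa

With uniform GJ and both ends fixed, compatibility θ_AC = θ_CB gives T_A·a = T_B·b, together with T_A + T_B = T₀.
T_A = T₀·b/(a+b) = 1900·224/338.0 = 1259 N·m; T_B = 640.8 N·m.
τ in each portion: τ_AC = 1.02×10^8 Pa, τ_CB = 5.18×10^7 Pa; maximum is in AC.
τ_max = T_AC·r/J = 1259·0.0199/2.46×10^-7 = 1.017×10^8 Pa.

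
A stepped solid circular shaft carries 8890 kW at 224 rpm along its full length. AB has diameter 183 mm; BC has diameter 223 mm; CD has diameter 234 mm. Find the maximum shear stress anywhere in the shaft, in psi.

ω = 2π·224/60 = 23.46 rad/s, so T = P/ω = 8890×10³ / 23.46 = 379000 N·m.
Under the same torque, τ_max = 16T/(πd³) is largest where d is smallest — segment AB (d = 183 mm).
τ_max = 16·379000/(π·(0.183)³) = 3.150×10^8 Pa.

45700 psi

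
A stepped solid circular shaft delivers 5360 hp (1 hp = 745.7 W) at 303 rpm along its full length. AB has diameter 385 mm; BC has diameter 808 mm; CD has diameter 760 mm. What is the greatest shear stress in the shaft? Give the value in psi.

1630 psi

ω = 2π·303/60 = 31.73 rad/s, so T = P/ω = 5360×745.7 / 31.73 = 126000 N·m.
Under the same torque, τ_max = 16T/(πd³) is largest where d is smallest — segment AB (d = 385 mm).
τ_max = 16·126000/(π·(0.385)³) = 1.124×10^7 Pa.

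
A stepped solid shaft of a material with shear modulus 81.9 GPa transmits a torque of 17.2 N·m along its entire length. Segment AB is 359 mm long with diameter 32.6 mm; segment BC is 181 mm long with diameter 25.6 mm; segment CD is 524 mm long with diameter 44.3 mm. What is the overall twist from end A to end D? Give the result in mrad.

J_AB = π(0.0326)⁴/32 = 1.11×10^-7 m⁴; J_BC = π(0.0256)⁴/32 = 4.22×10^-8 m⁴; J_CD = π(0.0443)⁴/32 = 3.78×10^-7 m⁴.
θ = (T/G)·Σ L_i/J_i = (17.20/81.9×10⁹)·(0.359/1.11×10^-7 + 0.181/4.22×10^-8 + 0.524/3.78×10^-7) = 1.872×10^-3 rad.

1.87 mrad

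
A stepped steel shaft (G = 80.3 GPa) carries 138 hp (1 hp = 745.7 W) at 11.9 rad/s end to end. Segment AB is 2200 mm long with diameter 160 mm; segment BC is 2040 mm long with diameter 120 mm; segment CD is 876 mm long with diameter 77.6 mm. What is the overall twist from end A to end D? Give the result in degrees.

ω = 11.9 rad/s, so T = P/ω = 138×745.7 / 11.90 = 8648 N·m.
J_AB = π(0.160)⁴/32 = 6.43×10^-5 m⁴; J_BC = π(0.120)⁴/32 = 2.04×10^-5 m⁴; J_CD = π(0.0776)⁴/32 = 3.56×10^-6 m⁴.
θ = (T/G)·Σ L_i/J_i = (8648/80.3×10⁹)·(2.20/6.43×10^-5 + 2.04/2.04×10^-5 + 0.876/3.56×10^-6) = 0.04097 rad.

2.35°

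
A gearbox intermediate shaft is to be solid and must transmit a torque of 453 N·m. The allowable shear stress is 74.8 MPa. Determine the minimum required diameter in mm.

For a solid shaft τ_max = 16T/(πd³), so d = (16T/(π τ_allow))^(1/3) = (16·453.0/(π·7.48×10^7))^(1/3) = 0.03136 m.

31.4 mm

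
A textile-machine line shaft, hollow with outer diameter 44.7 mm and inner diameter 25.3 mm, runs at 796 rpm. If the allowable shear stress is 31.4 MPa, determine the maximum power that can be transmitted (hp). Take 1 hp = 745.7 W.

55.2 hp

J = π(d_o⁴ − d_i⁴)/32 = π(0.0447⁴ − 0.0253⁴)/32 = 3.517×10^-7 m⁴.
T_max = τ_allow·J/r = 3.14×10^7 × 3.517×10^-7 / 0.0224 = 494.1 N·m.
ω = 2π·796/60 = 83.36 rad/s, so P_max = T_max·ω = 4.119×10^4 W.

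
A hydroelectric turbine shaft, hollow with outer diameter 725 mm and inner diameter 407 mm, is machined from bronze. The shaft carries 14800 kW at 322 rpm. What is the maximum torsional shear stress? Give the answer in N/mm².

6.51 N/mm²

ω = 2π·322/60 = 33.72 rad/s, so T = P/ω = 14800×10³ / 33.72 = 438900 N·m.
J = π(d_o⁴ − d_i⁴)/32 = π(0.725⁴ − 0.407⁴)/32 = 0.02443 m⁴.
τ_max = T·r/J = 438900 × 0.362 / 0.02443 = 6.513×10^6 Pa.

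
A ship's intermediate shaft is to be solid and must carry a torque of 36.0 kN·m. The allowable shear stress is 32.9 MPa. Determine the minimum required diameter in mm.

For a solid shaft τ_max = 16T/(πd³), so d = (16T/(π τ_allow))^(1/3) = (16·36000/(π·3.29×10^7))^(1/3) = 0.1773 m.

177 mm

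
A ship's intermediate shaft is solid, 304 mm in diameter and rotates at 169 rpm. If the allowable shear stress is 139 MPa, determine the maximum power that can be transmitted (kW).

13600 kW

J = πd⁴/32 = π(0.304)⁴/32 = 8.385×10^-4 m⁴.
T_max = τ_allow·J/r = 1.39×10^8 × 8.385×10^-4 / 0.152 = 766800 N·m.
ω = 2π·169/60 = 17.70 rad/s, so P_max = T_max·ω = 1.357×10^7 W.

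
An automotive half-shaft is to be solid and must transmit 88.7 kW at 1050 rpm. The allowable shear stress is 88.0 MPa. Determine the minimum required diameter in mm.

ω = 2π·1050/60 = 110.0 rad/s, so T = P/ω = 88.7×10³ / 110.0 = 806.7 N·m.
For a solid shaft τ_max = 16T/(πd³), so d = (16T/(π τ_allow))^(1/3) = (16·806.7/(π·8.80×10^7))^(1/3) = 0.03601 m.

36.0 mm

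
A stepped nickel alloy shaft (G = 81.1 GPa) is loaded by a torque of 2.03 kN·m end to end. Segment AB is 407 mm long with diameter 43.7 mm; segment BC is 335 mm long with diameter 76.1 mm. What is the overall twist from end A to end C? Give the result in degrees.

J_AB = π(0.0437)⁴/32 = 3.58×10^-7 m⁴; J_BC = π(0.0761)⁴/32 = 3.29×10^-6 m⁴.
θ = (T/G)·Σ L_i/J_i = (2030/81.1×10⁹)·(0.407/3.58×10^-7 + 0.335/3.29×10^-6) = 0.03100 rad.

1.78°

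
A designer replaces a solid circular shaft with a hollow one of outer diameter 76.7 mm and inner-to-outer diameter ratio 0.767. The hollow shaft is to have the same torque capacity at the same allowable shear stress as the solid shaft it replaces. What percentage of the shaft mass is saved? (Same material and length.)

Equal τ_max and T ⇒ the solid shaft needs d_s³ = d_o³(1−k⁴), so d_s = 76.7·(1−0.767⁴)^(1/3) = 66.57 mm.
Area ratio A_h/A_s = d_o²(1−k²)/d_s² = (1−k²)/(1−k⁴)^(2/3) = 0.5465.
Mass saving = 1 − 0.5465 = 45.4 %.

45.4 %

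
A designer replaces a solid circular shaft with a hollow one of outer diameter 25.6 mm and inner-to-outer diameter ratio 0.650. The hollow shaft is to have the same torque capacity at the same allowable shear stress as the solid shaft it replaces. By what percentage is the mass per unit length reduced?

Equal τ_max and T ⇒ the solid shaft needs d_s³ = d_o³(1−k⁴), so d_s = 25.6·(1−0.650⁴)^(1/3) = 23.98 mm.
Area ratio A_h/A_s = d_o²(1−k²)/d_s² = (1−k²)/(1−k⁴)^(2/3) = 0.6584.
Mass saving = 1 − 0.6584 = 34.2 %.

34.2 %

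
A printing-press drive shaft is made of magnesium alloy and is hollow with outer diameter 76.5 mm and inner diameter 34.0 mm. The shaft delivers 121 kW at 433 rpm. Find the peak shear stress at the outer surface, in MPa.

ω = 2π·433/60 = 45.34 rad/s, so T = P/ω = 121×10³ / 45.34 = 2669 N·m.
J = π(d_o⁴ − d_i⁴)/32 = π(0.0765⁴ − 0.0340⁴)/32 = 3.231×10^-6 m⁴.
τ_max = T·r/J = 2669 × 0.0382 / 3.231×10^-6 = 3.159×10^7 Pa.

31.6 MPa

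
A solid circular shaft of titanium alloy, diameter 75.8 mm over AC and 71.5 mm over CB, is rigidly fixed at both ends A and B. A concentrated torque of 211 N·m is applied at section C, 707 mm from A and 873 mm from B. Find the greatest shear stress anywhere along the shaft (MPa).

1.50 MPa

Compatibility: T_A·a/J_AC = T_B·b/J_CB with T_A + T_B = T₀.
J_AC = 3.24×10^-6 m⁴, J_CB = 2.57×10^-6 m⁴, so T_A = T₀·(J_AC/a)/((J_AC/a)+(J_CB/b)) = 128.6 N·m, T_B = 82.43 N·m.
τ in each portion: τ_AC = 1.50×10^6 Pa, τ_CB = 1.15×10^6 Pa; maximum is in AC.
τ_max = T_AC·r/J = 128.6·0.0379/3.24×10^-6 = 1.503×10^6 Pa.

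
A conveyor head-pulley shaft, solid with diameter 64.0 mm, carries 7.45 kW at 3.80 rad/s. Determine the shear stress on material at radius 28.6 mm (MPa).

ω = 3.80 rad/s, so T = P/ω = 7.45×10³ / 3.800 = 1961 N·m.
J = πd⁴/32 = π(0.0640)⁴/32 = 1.647×10^-6 m⁴.
Shear stress varies linearly with radius: τ = T·r/J = 1961 × 0.0286 / 1.647×10^-6 = 3.404×10^7 Pa.

34.0 MPa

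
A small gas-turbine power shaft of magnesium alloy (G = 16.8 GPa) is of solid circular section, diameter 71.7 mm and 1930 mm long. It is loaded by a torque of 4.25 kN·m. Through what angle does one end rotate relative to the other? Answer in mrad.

188 mrad

J = πd⁴/32 = π(0.0717)⁴/32 = 2.595×10^-6 m⁴.
θ = T·L/(G·J) = 4250 × 1.93 / (16.8×10⁹ × 2.595×10^-6) = 0.1882 rad.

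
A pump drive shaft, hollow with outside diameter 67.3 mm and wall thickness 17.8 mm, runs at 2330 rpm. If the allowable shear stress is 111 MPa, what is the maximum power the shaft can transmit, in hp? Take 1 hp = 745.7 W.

J = π(d_o⁴ − d_i⁴)/32 = π(0.0673⁴ − 0.0317⁴)/32 = 1.915×10^-6 m⁴.
T_max = τ_allow·J/r = 1.11×10^8 × 1.915×10^-6 / 0.0336 = 6316 N·m.
ω = 2π·2330/60 = 244.0 rad/s, so P_max = T_max·ω = 1.541×10^6 W.

2070 hp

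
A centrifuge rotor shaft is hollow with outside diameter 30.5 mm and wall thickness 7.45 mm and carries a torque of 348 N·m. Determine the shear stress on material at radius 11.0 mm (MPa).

48.4 MPa

J = π(d_o⁴ − d_i⁴)/32 = π(0.0305⁴ − 0.0156⁴)/32 = 7.914×10^-8 m⁴.
Shear stress varies linearly with radius: τ = T·r/J = 348.0 × 0.0110 / 7.914×10^-8 = 4.837×10^7 Pa.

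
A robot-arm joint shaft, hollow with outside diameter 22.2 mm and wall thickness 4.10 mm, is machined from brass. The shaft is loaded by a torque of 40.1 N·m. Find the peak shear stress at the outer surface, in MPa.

J = π(d_o⁴ − d_i⁴)/32 = π(0.0222⁴ − 0.0140⁴)/32 = 2.007×10^-8 m⁴.
τ_max = T·r/J = 40.10 × 0.0111 / 2.007×10^-8 = 2.217×10^7 Pa.

22.2 MPa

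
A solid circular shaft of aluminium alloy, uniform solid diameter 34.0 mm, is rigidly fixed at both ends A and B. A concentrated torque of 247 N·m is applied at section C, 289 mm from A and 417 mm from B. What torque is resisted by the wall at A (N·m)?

With uniform GJ and both ends fixed, compatibility θ_AC = θ_CB gives T_A·a = T_B·b, together with T_A + T_B = T₀.
T_A = T₀·b/(a+b) = 247.0·417/706.0 = 145.9 N·m; T_B = 101.1 N·m.

146 N·m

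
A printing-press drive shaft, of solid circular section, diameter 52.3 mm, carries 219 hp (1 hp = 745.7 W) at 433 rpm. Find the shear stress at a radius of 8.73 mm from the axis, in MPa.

ω = 2π·433/60 = 45.34 rad/s, so T = P/ω = 219×745.7 / 45.34 = 3602 N·m.
J = πd⁴/32 = π(0.0523)⁴/32 = 7.345×10^-7 m⁴.
Shear stress varies linearly with radius: τ = T·r/J = 3602 × 0.00873 / 7.345×10^-7 = 4.281×10^7 Pa.

42.8 MPa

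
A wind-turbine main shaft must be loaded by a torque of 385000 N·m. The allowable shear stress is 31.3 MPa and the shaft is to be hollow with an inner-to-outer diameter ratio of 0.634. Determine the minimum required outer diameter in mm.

For a hollow shaft with d_i/d_o = 0.634: τ_max = 16T/(π d_o³ (1−k⁴)), so d_o = [16T/(π τ_allow (1−k⁴))]^(1/3) = [16·385000/(π·3.13×10^7·0.8384)]^(1/3) = 0.4212 m.

421 mm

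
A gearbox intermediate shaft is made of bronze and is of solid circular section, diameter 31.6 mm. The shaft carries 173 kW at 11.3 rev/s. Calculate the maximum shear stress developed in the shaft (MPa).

ω = 2π·11.3 = 71.00 rad/s, so T = P/ω = 173×10³ / 71.00 = 2437 N·m.
J = πd⁴/32 = π(0.0316)⁴/32 = 9.789×10^-8 m⁴.
τ_max = T·r/J = 2437 × 0.0158 / 9.789×10^-8 = 3.933×10^8 Pa.

393 MPa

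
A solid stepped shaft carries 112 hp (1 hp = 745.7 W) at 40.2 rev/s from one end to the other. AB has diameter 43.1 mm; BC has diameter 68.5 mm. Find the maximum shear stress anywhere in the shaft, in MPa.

ω = 2π·40.2 = 252.6 rad/s, so T = P/ω = 112×745.7 / 252.6 = 330.7 N·m.
Under the same torque, τ_max = 16T/(πd³) is largest where d is smallest — segment AB (d = 43.1 mm).
τ_max = 16·330.7/(π·(0.0431)³) = 2.103×10^7 Pa.

21.0 MPa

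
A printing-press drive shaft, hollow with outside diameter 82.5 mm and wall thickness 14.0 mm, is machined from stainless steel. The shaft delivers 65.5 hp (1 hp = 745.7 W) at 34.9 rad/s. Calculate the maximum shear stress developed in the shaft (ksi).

ω = 34.9 rad/s, so T = P/ω = 65.5×745.7 / 34.90 = 1400 N·m.
J = π(d_o⁴ − d_i⁴)/32 = π(0.0825⁴ − 0.0545⁴)/32 = 3.682×10^-6 m⁴.
τ_max = T·r/J = 1400 × 0.0413 / 3.682×10^-6 = 1.568×10^7 Pa.

2.27 ksi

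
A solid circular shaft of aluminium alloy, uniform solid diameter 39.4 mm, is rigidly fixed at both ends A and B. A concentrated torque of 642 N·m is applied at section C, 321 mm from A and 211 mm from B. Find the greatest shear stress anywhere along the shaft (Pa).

3.23e7 Pa

With uniform GJ and both ends fixed, compatibility θ_AC = θ_CB gives T_A·a = T_B·b, together with T_A + T_B = T₀.
T_A = T₀·b/(a+b) = 642.0·211/532.0 = 254.6 N·m; T_B = 387.4 N·m.
τ in each portion: τ_AC = 2.12×10^7 Pa, τ_CB = 3.23×10^7 Pa; maximum is in CB.
τ_max = T_CB·r/J = 387.4·0.0197/2.37×10^-7 = 3.226×10^7 Pa.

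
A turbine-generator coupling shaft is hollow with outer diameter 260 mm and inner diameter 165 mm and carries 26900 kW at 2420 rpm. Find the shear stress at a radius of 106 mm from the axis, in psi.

4340 psi

ω = 2π·2420/60 = 253.4 rad/s, so T = P/ω = 26900×10³ / 253.4 = 106100 N·m.
J = π(d_o⁴ − d_i⁴)/32 = π(0.260⁴ − 0.165⁴)/32 = 3.759×10^-4 m⁴.
Shear stress varies linearly with radius: τ = T·r/J = 106100 × 0.106 / 3.759×10^-4 = 2.993×10^7 Pa.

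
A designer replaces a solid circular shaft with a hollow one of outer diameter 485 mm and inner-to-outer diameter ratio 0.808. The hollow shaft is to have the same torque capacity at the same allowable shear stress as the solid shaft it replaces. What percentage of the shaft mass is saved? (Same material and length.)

Equal τ_max and T ⇒ the solid shaft needs d_s³ = d_o³(1−k⁴), so d_s = 485·(1−0.808⁴)^(1/3) = 403.0 mm.
Area ratio A_h/A_s = d_o²(1−k²)/d_s² = (1−k²)/(1−k⁴)^(2/3) = 0.5027.
Mass saving = 1 − 0.5027 = 49.7 %.

49.7 %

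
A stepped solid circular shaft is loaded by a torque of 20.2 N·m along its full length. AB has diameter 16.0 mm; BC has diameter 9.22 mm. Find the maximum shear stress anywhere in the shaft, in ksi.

19.0 ksi

Under the same torque, τ_max = 16T/(πd³) is largest where d is smallest — segment BC (d = 9.22 mm).
τ_max = 16·20.20/(π·(0.00922)³) = 1.313×10^8 Pa.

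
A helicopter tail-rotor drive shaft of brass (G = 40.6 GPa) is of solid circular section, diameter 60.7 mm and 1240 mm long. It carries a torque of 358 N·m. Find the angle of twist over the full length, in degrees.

J = πd⁴/32 = π(0.0607)⁴/32 = 1.333×10^-6 m⁴.
θ = T·L/(G·J) = 358.0 × 1.24 / (40.6×10⁹ × 1.333×10^-6) = 8.204×10^-3 rad.

0.470°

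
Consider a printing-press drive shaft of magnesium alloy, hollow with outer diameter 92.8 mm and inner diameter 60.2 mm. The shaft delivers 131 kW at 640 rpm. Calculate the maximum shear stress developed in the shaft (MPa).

15.1 MPa

ω = 2π·640/60 = 67.02 rad/s, so T = P/ω = 131×10³ / 67.02 = 1955 N·m.
J = π(d_o⁴ − d_i⁴)/32 = π(0.0928⁴ − 0.0602⁴)/32 = 5.992×10^-6 m⁴.
τ_max = T·r/J = 1955 × 0.0464 / 5.992×10^-6 = 1.514×10^7 Pa.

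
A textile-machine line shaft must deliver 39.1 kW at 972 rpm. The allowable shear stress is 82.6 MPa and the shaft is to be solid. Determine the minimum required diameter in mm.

28.7 mm

ω = 2π·972/60 = 101.8 rad/s, so T = P/ω = 39.1×10³ / 101.8 = 384.1 N·m.
For a solid shaft τ_max = 16T/(πd³), so d = (16T/(π τ_allow))^(1/3) = (16·384.1/(π·8.26×10^7))^(1/3) = 0.02872 m.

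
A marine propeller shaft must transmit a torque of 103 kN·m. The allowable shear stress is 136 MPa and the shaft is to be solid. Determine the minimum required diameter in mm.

For a solid shaft τ_max = 16T/(πd³), so d = (16T/(π τ_allow))^(1/3) = (16·103000/(π·1.36×10^8))^(1/3) = 0.1568 m.

157 mm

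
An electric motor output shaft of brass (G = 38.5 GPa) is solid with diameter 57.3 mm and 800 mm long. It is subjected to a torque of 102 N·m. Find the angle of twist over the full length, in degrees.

0.115°

J = πd⁴/32 = π(0.0573)⁴/32 = 1.058×10^-6 m⁴.
θ = T·L/(G·J) = 102.0 × 0.800 / (38.5×10⁹ × 1.058×10^-6) = 2.003×10^-3 rad.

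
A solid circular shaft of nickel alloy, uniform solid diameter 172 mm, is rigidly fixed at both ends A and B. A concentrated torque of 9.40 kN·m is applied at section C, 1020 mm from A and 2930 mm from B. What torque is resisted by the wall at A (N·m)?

With uniform GJ and both ends fixed, compatibility θ_AC = θ_CB gives T_A·a = T_B·b, together with T_A + T_B = T₀.
T_A = T₀·b/(a+b) = 9400·2930/3950 = 6973 N·m; T_B = 2427 N·m.

6970 N·m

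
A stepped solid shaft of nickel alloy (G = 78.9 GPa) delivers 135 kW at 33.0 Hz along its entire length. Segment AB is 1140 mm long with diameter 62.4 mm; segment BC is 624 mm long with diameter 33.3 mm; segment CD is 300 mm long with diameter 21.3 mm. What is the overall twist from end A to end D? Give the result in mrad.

171 mrad

ω = 2π·33.0 = 207.3 rad/s, so T = P/ω = 135×10³ / 207.3 = 651.1 N·m.
J_AB = π(0.0624)⁴/32 = 1.49×10^-6 m⁴; J_BC = π(0.0333)⁴/32 = 1.21×10^-7 m⁴; J_CD = π(0.0213)⁴/32 = 2.02×10^-8 m⁴.
θ = (T/G)·Σ L_i/J_i = (651.1/78.9×10⁹)·(1.14/1.49×10^-6 + 0.624/1.21×10^-7 + 0.300/2.02×10^-8) = 0.1715 rad.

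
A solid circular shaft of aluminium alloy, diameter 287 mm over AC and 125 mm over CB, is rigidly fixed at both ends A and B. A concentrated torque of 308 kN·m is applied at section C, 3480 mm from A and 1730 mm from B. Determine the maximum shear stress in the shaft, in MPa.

Compatibility: T_A·a/J_AC = T_B·b/J_CB with T_A + T_B = T₀.
J_AC = 6.66×10^-4 m⁴, J_CB = 2.40×10^-5 m⁴, so T_A = T₀·(J_AC/a)/((J_AC/a)+(J_CB/b)) = 287200 N·m, T_B = 20790 N·m.
τ in each portion: τ_AC = 6.19×10^7 Pa, τ_CB = 5.42×10^7 Pa; maximum is in AC.
τ_max = T_AC·r/J = 287200·0.143/6.66×10^-4 = 6.188×10^7 Pa.

61.9 MPa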